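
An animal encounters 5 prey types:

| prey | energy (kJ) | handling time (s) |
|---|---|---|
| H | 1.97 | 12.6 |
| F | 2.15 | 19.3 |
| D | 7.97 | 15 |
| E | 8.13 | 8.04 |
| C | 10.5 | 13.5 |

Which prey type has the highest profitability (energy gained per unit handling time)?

E

In descending order of E/h:
E: 8.13/8.04 = 1.01 kJ/s
C: 10.5/13.5 = 0.778 kJ/s
D: 7.97/15 = 0.531 kJ/s
H: 1.97/12.6 = 0.156 kJ/s
F: 2.15/19.3 = 0.111 kJ/s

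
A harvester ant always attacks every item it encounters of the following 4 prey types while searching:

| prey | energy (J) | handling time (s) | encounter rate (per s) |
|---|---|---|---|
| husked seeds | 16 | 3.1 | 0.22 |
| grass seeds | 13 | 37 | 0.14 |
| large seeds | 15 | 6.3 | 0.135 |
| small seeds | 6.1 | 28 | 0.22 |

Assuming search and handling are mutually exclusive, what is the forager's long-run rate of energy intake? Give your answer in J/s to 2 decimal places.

0.63 J/s

R = (0.22×16 + 0.14×13 + 0.135×15 + 0.22×6.1) / (1 + 0.22×3.1 + 0.14×37 + 0.135×6.3 + 0.22×28) = 8.707/13.87 = 0.6276 J/s.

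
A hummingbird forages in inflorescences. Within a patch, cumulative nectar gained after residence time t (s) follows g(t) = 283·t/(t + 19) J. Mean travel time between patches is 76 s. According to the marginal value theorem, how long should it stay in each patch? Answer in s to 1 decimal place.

Maximise g(t)/(T+t): set derivative to zero → g'(t)(T+t) = g(t).
g'(t) = 283·19/(t + 19)². Setting 283·19/(t+19)² = 283t/[(t+19)(76+t)] gives 19(76+t) = t(t+19), so t² = 19×76 = 1444.
t* = √1444 = 38 s.

38.0 s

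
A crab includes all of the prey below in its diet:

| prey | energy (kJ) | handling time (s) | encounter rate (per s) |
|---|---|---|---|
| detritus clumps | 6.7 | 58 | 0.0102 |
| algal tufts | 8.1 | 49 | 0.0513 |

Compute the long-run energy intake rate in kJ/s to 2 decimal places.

Energy encountered per unit search time: 0.0102×6.7 + 0.0513×8.1 = 0.4839 kJ/s.
Handling time per unit search time: 0.0102×58 + 0.0513×49 = 3.105.
Rate = 0.4839/(1 + 3.105) = 0.1179 kJ/s.

0.12 kJ/s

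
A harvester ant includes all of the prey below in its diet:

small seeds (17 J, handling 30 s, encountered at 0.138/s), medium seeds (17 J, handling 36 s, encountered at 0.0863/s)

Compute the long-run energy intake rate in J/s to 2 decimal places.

Energy encountered per unit search time: 0.138×17 + 0.0863×17 = 3.813 J/s.
Handling time per unit search time: 0.138×30 + 0.0863×36 = 7.247.
Rate = 3.813/(1 + 7.247) = 0.4624 J/s.

0.46 J/s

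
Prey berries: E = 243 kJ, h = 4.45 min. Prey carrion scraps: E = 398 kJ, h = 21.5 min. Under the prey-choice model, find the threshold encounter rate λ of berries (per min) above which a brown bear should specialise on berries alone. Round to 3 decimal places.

Drop carrion scraps once their profitability E₂/h₂ falls below the rate achievable on berries alone: E₂/h₂ = λE₁/(1 + λh₁).
Solve for λ: λE₁h₂ = E₂(1 + λh₁) → λ(E₁h₂ − E₂h₁) = E₂ → λ = E₂/(E₁h₂ − E₂h₁).
λ = 398/(243×21.5 − 398×4.45) = 398/3453 = 0.1152 per min.

0.115 per min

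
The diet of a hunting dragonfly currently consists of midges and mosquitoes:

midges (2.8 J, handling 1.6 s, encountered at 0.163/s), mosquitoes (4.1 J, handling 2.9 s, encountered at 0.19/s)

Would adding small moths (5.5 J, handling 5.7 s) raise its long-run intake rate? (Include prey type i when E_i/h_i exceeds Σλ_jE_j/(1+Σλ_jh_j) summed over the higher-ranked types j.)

On midges and mosquitoes alone, R = ΣλE/(1+Σλh) = 1.235/1.812 = 0.6819 J/s.
small moths: E/h = 5.5/5.7 = 0.9649 J/s.
0.9649 > 0.6819, so adding small moths raises the average — include it.

Yes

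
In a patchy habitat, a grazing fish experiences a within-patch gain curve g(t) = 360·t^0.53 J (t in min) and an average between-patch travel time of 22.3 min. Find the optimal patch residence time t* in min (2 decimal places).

By the marginal value theorem, leave when the instantaneous gain rate g'(t) equals the habitat-wide average g(t)/(T + t).
g'(t) = 0.53·360·t^-0.47. Setting 0.53·360·t^-0.47 = 360·t^0.53/(22.3+t) gives 0.53(22.3+t) = t, so 0.47·t = 0.53×22.3.
t* = 0.53×22.3/0.47 = 25.15 min.

25.15 min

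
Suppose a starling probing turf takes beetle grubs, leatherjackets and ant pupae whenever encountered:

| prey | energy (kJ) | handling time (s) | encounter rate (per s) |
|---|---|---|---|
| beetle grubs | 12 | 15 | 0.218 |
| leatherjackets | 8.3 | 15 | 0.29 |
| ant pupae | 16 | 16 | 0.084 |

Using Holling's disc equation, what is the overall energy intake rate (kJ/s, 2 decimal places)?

R = (0.218×12 + 0.29×8.3 + 0.084×16) / (1 + 0.218×15 + 0.29×15 + 0.084×16) = 6.367/9.964 = 0.639 kJ/s.

0.64 kJ/s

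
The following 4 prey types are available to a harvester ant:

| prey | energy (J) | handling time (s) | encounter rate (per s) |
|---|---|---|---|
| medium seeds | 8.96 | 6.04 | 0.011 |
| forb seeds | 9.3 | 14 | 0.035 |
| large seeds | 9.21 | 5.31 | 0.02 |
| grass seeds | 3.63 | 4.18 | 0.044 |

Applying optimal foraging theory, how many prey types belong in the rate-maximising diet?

4

E/h in descending order: large seeds 1.73, medium seeds 1.48, grass seeds 0.868, forb seeds 0.664 J/s. The optimal diet is the largest prefix of this list for which every included type satisfies E_i/h_i > R on the types above it.
Rate on top 1: 0.1665. medium seeds: 1.48 > 0.1665 → include.
Rate on top 2: 0.2411. grass seeds: 0.868 > 0.2411 → include.
Rate on top 3: 0.3262. forb seeds: 0.664 > 0.3262 → include.
Optimal diet: large seeds, medium seeds, grass seeds, forb seeds — 4 of 4 types.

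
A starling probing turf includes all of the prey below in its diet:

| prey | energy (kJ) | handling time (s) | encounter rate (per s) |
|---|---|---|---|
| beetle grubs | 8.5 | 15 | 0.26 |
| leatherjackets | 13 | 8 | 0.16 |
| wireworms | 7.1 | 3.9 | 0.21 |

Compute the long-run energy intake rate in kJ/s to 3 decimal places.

Energy encountered per unit search time: 0.26×8.5 + 0.16×13 + 0.21×7.1 = 5.781 kJ/s.
Handling time per unit search time: 0.26×15 + 0.16×8 + 0.21×3.9 = 5.999.
Rate = 5.781/(1 + 5.999) = 0.826 kJ/s.

0.826 kJ/s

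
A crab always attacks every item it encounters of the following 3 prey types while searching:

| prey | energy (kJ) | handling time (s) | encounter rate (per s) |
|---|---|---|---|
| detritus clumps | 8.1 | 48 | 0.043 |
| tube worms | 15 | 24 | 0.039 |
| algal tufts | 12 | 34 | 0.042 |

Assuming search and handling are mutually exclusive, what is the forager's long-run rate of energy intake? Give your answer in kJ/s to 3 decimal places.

Energy encountered per unit search time: 0.043×8.1 + 0.039×15 + 0.042×12 = 1.437 kJ/s.
Handling time per unit search time: 0.043×48 + 0.039×24 + 0.042×34 = 4.428.
Rate = 1.437/(1 + 4.428) = 0.2648 kJ/s.

0.265 kJ/s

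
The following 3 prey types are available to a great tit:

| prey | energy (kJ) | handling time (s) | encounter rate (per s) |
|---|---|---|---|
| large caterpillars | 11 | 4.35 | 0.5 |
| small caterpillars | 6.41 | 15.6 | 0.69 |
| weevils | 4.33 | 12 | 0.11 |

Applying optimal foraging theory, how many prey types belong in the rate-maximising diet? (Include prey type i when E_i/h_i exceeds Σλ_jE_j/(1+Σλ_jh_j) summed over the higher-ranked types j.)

Profitabilities (E/h, kJ/s): large caterpillars 2.53, small caterpillars 0.411, weevils 0.361. Add prey in this order while the next type's profitability exceeds the intake rate on those already taken.
Rate on top 1: 1.732. small caterpillars: 0.411 < 1.732 → exclude; stop.
Optimal diet: large caterpillars — 1 of 3 types.

1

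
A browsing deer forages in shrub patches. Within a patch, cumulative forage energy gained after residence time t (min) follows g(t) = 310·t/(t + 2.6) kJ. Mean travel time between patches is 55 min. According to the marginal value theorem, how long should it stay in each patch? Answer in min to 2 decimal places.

By the marginal value theorem, leave when the instantaneous gain rate g'(t) equals the habitat-wide average g(t)/(T + t).
g'(t) = 310·2.6/(t + 2.6)². Setting 310·2.6/(t+2.6)² = 310t/[(t+2.6)(55+t)] gives 2.6(55+t) = t(t+2.6), so t² = 2.6×55 = 143.
t* = √143 = 11.96 min.

11.96 min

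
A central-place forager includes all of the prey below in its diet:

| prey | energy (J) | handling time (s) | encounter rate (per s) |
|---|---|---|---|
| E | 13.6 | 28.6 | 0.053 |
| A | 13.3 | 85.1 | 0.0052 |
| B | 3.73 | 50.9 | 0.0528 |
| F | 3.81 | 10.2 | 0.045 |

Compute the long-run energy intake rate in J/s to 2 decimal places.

R = (0.053×13.6 + 0.0052×13.3 + 0.0528×3.73 + 0.045×3.81) / (1 + 0.053×28.6 + 0.0052×85.1 + 0.0528×50.9 + 0.045×10.2) = 1.158/6.105 = 0.1897 J/s.

0.19 J/s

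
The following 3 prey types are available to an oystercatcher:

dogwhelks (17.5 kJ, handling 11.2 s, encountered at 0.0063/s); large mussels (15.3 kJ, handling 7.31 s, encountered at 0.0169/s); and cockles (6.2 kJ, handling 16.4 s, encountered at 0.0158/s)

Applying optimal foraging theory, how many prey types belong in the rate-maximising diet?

Profitabilities (E/h, kJ/s): large mussels 2.09, dogwhelks 1.56, cockles 0.378. Add prey in this order while the next type's profitability exceeds the intake rate on those already taken.
Rate on top 1: 0.2301. dogwhelks: 1.56 > 0.2301 → include.
Rate on top 2: 0.3089. cockles: 0.378 > 0.3089 → include.
Optimal diet: large mussels, dogwhelks, cockles — 3 of 3 types.

3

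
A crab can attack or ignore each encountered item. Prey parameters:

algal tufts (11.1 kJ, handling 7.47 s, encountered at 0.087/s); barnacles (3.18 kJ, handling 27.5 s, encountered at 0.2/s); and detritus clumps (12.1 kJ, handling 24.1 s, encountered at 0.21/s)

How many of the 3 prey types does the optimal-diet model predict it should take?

Profitabilities (E/h, kJ/s): algal tufts 1.49, detritus clumps 0.502, barnacles 0.116. Add prey in this order while the next type's profitability exceeds the intake rate on those already taken.
Rate on top 1: 0.5853. detritus clumps: 0.502 < 0.5853 → exclude; stop.
Optimal diet: algal tufts — 1 of 3 types.

1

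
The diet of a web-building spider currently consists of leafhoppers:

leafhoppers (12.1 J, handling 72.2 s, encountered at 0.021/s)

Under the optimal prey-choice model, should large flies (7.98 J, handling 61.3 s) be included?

Yes

Current rate: (0.021×12.1)/(1 + 0.021×72.2) = 0.101 J/s.
large flies: E/h = 7.98/61.3 = 0.1302 J/s.
0.1302 > 0.101, so adding large flies raises the average — include it.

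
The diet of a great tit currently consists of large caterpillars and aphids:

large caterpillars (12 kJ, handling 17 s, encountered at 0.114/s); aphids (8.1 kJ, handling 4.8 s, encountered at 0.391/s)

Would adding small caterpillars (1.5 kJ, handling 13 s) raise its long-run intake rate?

Intake rate on the current diet: R = (0.114×12 + 0.391×8.1) / (1 + 0.114×17 + 0.391×4.8) = 4.535/4.815 = 0.9419 kJ/s.
Profitability of small caterpillars: 1.5/13 = 0.1154 kJ/s.
Since 0.1154 < R, time spent handling small caterpillars is better spent searching.

No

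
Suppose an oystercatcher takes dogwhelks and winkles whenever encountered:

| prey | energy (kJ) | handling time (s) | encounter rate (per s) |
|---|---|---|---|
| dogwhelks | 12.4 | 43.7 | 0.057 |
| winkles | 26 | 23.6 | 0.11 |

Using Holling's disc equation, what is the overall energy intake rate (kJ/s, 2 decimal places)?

0.59 kJ/s

R = (0.057×12.4 + 0.11×26) / (1 + 0.057×43.7 + 0.11×23.6) = 3.567/6.087 = 0.586 kJ/s.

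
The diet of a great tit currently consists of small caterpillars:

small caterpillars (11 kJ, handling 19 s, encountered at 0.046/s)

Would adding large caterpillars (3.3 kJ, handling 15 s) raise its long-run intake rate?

Current rate: (0.046×11)/(1 + 0.046×19) = 0.27 kJ/s.
large caterpillars: E/h = 3.3/15 = 0.22 kJ/s.
0.22 < 0.27, so adding large caterpillars would lower the average — exclude it.

No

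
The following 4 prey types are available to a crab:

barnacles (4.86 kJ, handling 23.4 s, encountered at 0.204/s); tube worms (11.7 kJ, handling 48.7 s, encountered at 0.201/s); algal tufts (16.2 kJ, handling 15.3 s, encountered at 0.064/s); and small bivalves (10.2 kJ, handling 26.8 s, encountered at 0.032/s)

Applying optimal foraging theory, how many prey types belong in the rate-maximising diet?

1

Rank by E/h (kJ/s): algal tufts 1.06, small bivalves 0.381, tube worms 0.24, barnacles 0.208. Include each in turn until the next type's E/h falls below the running intake rate.
Rate on top 1: 0.5238. small bivalves: 0.381 < 0.5238 → exclude; stop.
Optimal diet: algal tufts — 1 of 4 types.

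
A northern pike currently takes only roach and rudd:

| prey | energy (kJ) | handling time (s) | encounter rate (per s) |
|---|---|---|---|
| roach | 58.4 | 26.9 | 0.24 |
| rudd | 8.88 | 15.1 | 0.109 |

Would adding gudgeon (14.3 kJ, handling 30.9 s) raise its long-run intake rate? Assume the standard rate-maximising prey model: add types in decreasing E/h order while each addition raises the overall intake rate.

Current rate: (0.24×58.4 + 0.109×8.88)/(1 + 0.24×26.9 + 0.109×15.1) = 1.646 kJ/s.
gudgeon: E/h = 14.3/30.9 = 0.4628 kJ/s.
Since 0.4628 < R, time spent handling gudgeon is better spent searching.

No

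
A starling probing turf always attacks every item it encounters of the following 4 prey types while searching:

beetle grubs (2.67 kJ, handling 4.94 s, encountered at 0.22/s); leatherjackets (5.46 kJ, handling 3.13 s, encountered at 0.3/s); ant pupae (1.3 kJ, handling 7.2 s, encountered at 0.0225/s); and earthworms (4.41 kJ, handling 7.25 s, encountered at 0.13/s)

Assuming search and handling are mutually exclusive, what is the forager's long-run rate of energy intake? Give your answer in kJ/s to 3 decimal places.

0.685 kJ/s

R = Σλ_iE_i / (1 + Σλ_ih_i)
Numerator: 0.22×2.67 + 0.3×5.46 + 0.0225×1.3 + 0.13×4.41 = 2.828
Denominator: 1 + 0.22×4.94 + 0.3×3.13 + 0.0225×7.2 + 0.13×7.25 = 4.13
R = 2.828/4.13 = 0.6847 kJ/s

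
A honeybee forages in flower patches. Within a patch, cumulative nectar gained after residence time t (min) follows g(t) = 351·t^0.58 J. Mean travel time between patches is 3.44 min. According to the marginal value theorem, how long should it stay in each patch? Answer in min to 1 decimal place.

4.8 min

By the marginal value theorem, leave when the instantaneous gain rate g'(t) equals the habitat-wide average g(t)/(T + t).
g'(t) = 0.58·351·t^-0.42. Setting 0.58·351·t^-0.42 = 351·t^0.58/(3.44+t) gives 0.58(3.44+t) = t, so 0.42·t = 0.58×3.44.
t* = 0.58×3.44/0.42 = 4.75 min.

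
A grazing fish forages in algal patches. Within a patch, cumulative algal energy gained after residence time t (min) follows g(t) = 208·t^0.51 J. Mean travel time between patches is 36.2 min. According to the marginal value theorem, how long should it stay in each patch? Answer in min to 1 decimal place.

37.7 min

Maximise g(t)/(T+t): set derivative to zero → g'(t)(T+t) = g(t).
g'(t) = 0.51·208·t^-0.49. Setting 0.51·208·t^-0.49 = 208·t^0.51/(36.2+t) gives 0.51(36.2+t) = t, so 0.49·t = 0.51×36.2.
t* = 0.51×36.2/0.49 = 37.68 min.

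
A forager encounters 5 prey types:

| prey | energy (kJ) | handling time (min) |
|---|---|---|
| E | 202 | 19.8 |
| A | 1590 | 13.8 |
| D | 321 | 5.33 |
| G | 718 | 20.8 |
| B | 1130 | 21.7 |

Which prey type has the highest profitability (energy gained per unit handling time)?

In descending order of E/h:
A: 1590/13.8 = 115 kJ/min
D: 321/5.33 = 60.2 kJ/min
B: 1130/21.7 = 52.1 kJ/min
G: 718/20.8 = 34.5 kJ/min
E: 202/19.8 = 10.2 kJ/min

A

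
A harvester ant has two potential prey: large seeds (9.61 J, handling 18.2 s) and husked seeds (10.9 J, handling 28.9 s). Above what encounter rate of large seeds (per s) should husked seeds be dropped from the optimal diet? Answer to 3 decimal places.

0.137 per s

The zero-one rule: include husked seeds iff E₂/h₂ > λE₁/(1+λh₁). Equality gives the switch point.
λE₁h₂ = E₂ + λE₂h₁ ⇒ λ = E₂/(E₁h₂ − E₂h₁) = 10.9/(277.7 − 198.4) = 0.1374 per s.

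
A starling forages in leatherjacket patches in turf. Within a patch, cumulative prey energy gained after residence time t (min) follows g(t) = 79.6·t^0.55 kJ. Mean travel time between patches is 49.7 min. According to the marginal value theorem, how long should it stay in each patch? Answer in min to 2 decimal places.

Optimal t* satisfies g'(t*) = g(t*)/(T + t*).
g'(t) = 0.55·79.6·t^-0.45. Setting 0.55·79.6·t^-0.45 = 79.6·t^0.55/(49.7+t) gives 0.55(49.7+t) = t, so 0.45·t = 0.55×49.7.
t* = 0.55×49.7/0.45 = 60.74 min.

60.74 min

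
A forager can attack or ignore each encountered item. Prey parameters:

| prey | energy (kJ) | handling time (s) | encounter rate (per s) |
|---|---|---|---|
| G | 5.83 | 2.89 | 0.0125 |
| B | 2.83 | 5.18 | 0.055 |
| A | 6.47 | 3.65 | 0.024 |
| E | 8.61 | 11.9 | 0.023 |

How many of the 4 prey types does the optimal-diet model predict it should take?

Profitabilities (E/h, kJ/s): G 2.02, A 1.77, E 0.724, B 0.546. Add prey in this order while the next type's profitability exceeds the intake rate on those already taken.
Rate on top 1: 0.07033. A: 1.77 > 0.07033 → include.
Rate on top 2: 0.203. E: 0.724 > 0.203 → include.
Rate on top 3: 0.305. B: 0.546 > 0.305 → include.
Optimal diet: G, A, E, B — 4 of 4 types.

4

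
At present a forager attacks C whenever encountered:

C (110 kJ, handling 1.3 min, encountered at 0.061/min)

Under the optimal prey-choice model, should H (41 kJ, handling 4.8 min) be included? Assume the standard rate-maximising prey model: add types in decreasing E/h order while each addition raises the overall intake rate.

On C alone, R = ΣλE/(1+Σλh) = 6.71/1.079 = 6.217 kJ/min.
Profitability of H: 41/4.8 = 8.542 kJ/min.
8.542 > 6.217, so adding H raises the average — include it.

Yes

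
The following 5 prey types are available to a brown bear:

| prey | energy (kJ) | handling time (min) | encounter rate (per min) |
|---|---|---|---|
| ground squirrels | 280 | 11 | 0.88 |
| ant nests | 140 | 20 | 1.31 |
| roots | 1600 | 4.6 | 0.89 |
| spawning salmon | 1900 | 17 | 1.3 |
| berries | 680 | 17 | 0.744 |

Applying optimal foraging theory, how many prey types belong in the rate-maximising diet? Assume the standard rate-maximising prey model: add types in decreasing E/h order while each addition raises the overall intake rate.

E/h in descending order: roots 348, spawning salmon 112, berries 40, ground squirrels 25.5, ant nests 7 kJ/min. The optimal diet is the largest prefix of this list for which every included type satisfies E_i/h_i > R on the types above it.
Rate on top 1: 279.5. spawning salmon: 112 < 279.5 → exclude; stop.
Optimal diet: roots — 1 of 5 types.

1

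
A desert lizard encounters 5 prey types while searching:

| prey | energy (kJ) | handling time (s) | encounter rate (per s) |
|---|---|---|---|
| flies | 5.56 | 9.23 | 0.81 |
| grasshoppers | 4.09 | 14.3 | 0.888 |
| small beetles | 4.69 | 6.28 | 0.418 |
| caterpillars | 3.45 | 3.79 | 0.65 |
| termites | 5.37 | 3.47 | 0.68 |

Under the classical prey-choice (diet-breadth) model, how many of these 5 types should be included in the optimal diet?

E/h in descending order: termites 1.55, caterpillars 0.91, small beetles 0.747, flies 0.602, grasshoppers 0.286 kJ/s. The optimal diet is the largest prefix of this list for which every included type satisfies E_i/h_i > R on the types above it.
Rate on top 1: 1.087. caterpillars: 0.91 < 1.087 → exclude; stop.
Optimal diet: termites — 1 of 5 types.

1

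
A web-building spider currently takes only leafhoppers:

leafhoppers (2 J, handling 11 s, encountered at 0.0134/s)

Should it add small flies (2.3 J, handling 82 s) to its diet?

Current rate: (0.0134×2)/(1 + 0.0134×11) = 0.02336 J/s.
small flies: E/h = 2.3/82 = 0.02805 J/s.
Since 0.02805 > R, including small flies increases the long-run rate.

Yes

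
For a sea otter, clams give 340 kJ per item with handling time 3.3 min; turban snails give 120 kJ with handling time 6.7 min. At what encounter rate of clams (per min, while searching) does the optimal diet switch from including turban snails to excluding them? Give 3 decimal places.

0.064 per min

The zero-one rule: include turban snails iff E₂/h₂ > λE₁/(1+λh₁). Equality gives the switch point.
λE₁h₂ = E₂ + λE₂h₁ ⇒ λ = E₂/(E₁h₂ − E₂h₁) = 120/(2278 − 396) = 0.06376 per min.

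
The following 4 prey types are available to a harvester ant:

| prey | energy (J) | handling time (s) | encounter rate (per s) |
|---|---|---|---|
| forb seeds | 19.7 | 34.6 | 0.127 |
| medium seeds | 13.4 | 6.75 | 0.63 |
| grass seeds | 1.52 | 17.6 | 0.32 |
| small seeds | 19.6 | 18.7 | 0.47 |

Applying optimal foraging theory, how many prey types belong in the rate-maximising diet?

Profitabilities (E/h, J/s): medium seeds 1.99, small seeds 1.05, forb seeds 0.569, grass seeds 0.0864. Add prey in this order while the next type's profitability exceeds the intake rate on those already taken.
Rate on top 1: 1.607. small seeds: 1.05 < 1.607 → exclude; stop.
Optimal diet: medium seeds — 1 of 4 types.

1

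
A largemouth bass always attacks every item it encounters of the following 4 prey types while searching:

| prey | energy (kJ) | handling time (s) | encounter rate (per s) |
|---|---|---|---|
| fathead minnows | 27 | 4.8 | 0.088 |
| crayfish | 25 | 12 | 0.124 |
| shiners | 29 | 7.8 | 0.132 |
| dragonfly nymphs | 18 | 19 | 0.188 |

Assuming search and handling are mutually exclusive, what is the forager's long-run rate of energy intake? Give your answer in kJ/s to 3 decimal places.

1.689 kJ/s

R = Σλ_iE_i / (1 + Σλ_ih_i)
Numerator: 0.088×27 + 0.124×25 + 0.132×29 + 0.188×18 = 12.69
Denominator: 1 + 0.088×4.8 + 0.124×12 + 0.132×7.8 + 0.188×19 = 7.512
R = 12.69/7.512 = 1.689 kJ/s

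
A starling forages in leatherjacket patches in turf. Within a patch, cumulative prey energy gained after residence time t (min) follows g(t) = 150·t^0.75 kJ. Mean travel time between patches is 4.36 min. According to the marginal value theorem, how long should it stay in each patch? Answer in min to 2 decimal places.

13.08 min

Optimal t* satisfies g'(t*) = g(t*)/(T + t*).
g'(t) = 0.75·150·t^-0.25. Setting 0.75·150·t^-0.25 = 150·t^0.75/(4.36+t) gives 0.75(4.36+t) = t, so 0.25·t = 0.75×4.36.
t* = 0.75×4.36/0.25 = 13.08 min.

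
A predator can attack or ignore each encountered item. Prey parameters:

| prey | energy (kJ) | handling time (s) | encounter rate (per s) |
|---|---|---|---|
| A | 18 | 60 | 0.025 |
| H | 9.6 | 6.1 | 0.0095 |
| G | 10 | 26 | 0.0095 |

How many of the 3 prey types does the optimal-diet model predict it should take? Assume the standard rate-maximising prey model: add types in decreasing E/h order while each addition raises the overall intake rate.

Profitabilities (E/h, kJ/s): H 1.57, G 0.385, A 0.3. Add prey in this order while the next type's profitability exceeds the intake rate on those already taken.
Rate on top 1: 0.0862. G: 0.385 > 0.0862 → include.
Rate on top 2: 0.1427. A: 0.3 > 0.1427 → include.
Optimal diet: H, G, A — 3 of 3 types.

3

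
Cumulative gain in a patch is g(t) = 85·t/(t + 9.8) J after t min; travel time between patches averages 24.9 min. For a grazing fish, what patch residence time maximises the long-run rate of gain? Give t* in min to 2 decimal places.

15.62 min

Maximise g(t)/(T+t): set derivative to zero → g'(t)(T+t) = g(t).
g'(t) = 85·9.8/(t + 9.8)². Setting 85·9.8/(t+9.8)² = 85t/[(t+9.8)(24.9+t)] gives 9.8(24.9+t) = t(t+9.8), so t² = 9.8×24.9 = 244.
t* = √244 = 15.62 min.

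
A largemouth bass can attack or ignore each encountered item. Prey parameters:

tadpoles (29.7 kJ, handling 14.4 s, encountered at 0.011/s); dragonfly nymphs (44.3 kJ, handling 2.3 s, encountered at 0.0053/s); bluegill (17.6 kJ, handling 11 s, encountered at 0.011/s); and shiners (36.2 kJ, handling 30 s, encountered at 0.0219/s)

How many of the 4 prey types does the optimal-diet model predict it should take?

4

Rank by E/h (kJ/s): dragonfly nymphs 19.3, tadpoles 2.06, bluegill 1.6, shiners 1.21. Include each in turn until the next type's E/h falls below the running intake rate.
Rate on top 1: 0.232. tadpoles: 2.06 > 0.232 → include.
Rate on top 2: 0.4797. bluegill: 1.6 > 0.4797 → include.
Rate on top 3: 0.5846. shiners: 1.21 > 0.5846 → include.
Optimal diet: dragonfly nymphs, tadpoles, bluegill, shiners — 4 of 4 types.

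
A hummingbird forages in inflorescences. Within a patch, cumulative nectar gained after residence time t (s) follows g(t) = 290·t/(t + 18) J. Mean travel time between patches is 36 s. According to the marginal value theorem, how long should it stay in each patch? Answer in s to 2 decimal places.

25.46 s

By the marginal value theorem, leave when the instantaneous gain rate g'(t) equals the habitat-wide average g(t)/(T + t).
g'(t) = 290·18/(t + 18)². Setting 290·18/(t+18)² = 290t/[(t+18)(36+t)] gives 18(36+t) = t(t+18), so t² = 18×36 = 648.
t* = √648 = 25.46 s.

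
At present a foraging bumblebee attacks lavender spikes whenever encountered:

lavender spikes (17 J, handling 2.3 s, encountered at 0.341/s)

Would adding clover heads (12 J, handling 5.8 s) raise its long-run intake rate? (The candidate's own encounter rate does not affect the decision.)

Intake rate on the current diet: R = (0.341×17) / (1 + 0.341×2.3) = 5.797/1.784 = 3.249 J/s.
Profitability of clover heads: 12/5.8 = 2.069 J/s.
Since 2.069 < R, time spent handling clover heads is better spent searching.

No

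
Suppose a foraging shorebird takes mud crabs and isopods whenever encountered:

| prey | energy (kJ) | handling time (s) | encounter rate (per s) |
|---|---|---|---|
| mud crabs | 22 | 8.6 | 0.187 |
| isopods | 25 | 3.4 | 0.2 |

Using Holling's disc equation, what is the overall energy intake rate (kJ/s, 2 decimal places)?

2.77 kJ/s

R = (0.187×22 + 0.2×25) / (1 + 0.187×8.6 + 0.2×3.4) = 9.114/3.288 = 2.772 kJ/s.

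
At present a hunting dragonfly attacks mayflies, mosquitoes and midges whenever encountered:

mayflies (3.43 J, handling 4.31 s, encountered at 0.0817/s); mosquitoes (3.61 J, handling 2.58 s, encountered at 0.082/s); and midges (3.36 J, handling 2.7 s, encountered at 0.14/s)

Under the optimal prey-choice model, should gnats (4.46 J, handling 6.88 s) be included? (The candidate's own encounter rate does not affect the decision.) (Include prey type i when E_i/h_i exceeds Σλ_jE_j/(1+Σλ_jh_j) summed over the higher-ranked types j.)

Yes

Intake rate on the current diet: R = (0.0817×3.43 + 0.082×3.61 + 0.14×3.36) / (1 + 0.0817×4.31 + 0.082×2.58 + 0.14×2.7) = 1.047/1.942 = 0.539 J/s.
Profitability of gnats: 4.46/6.88 = 0.6483 J/s.
0.6483 > 0.539, so adding gnats raises the average — include it.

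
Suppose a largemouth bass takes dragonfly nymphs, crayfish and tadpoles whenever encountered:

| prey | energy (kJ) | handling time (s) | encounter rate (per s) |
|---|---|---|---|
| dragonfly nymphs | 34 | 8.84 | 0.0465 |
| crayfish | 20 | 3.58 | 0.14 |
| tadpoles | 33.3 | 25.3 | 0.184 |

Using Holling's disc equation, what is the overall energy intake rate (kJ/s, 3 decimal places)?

Energy encountered per unit search time: 0.0465×34 + 0.14×20 + 0.184×33.3 = 10.51 kJ/s.
Handling time per unit search time: 0.0465×8.84 + 0.14×3.58 + 0.184×25.3 = 5.567.
Rate = 10.51/(1 + 5.567) = 1.6 kJ/s.

1.600 kJ/s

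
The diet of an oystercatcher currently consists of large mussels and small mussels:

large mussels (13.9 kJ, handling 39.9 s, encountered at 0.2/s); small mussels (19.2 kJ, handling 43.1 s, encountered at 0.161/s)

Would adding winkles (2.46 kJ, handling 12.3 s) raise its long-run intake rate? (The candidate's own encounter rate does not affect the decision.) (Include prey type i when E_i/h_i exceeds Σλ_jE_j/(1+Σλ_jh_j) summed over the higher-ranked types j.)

Current rate: (0.2×13.9 + 0.161×19.2)/(1 + 0.2×39.9 + 0.161×43.1) = 0.3688 kJ/s.
winkles: E/h = 2.46/12.3 = 0.2 kJ/s.
0.2 < 0.3688, so adding winkles would lower the average — exclude it.

No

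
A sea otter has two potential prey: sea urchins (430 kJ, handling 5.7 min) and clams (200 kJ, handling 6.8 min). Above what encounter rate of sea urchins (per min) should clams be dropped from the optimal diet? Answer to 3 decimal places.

At the threshold, the rate on sea urchins alone equals the profitability of clams: λ·430/(1 + λ·5.7) = 200/6.8 = 29.41.
Rearranging, λ(430 − 29.41×5.7) = 29.41, so λ = 29.41/262.4 = 0.1121 per min.

0.112 per min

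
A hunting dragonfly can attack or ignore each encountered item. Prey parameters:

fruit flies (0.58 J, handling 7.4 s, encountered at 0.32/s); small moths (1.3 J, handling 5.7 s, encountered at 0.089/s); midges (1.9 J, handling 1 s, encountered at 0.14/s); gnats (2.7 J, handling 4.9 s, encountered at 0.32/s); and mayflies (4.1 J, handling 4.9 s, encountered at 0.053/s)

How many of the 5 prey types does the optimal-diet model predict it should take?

3

Rank by E/h (J/s): midges 1.9, mayflies 0.837, gnats 0.551, small moths 0.228, fruit flies 0.0784. Include each in turn until the next type's E/h falls below the running intake rate.
Rate on top 1: 0.2333. mayflies: 0.837 > 0.2333 → include.
Rate on top 2: 0.3453. gnats: 0.551 > 0.3453 → include.
Rate on top 3: 0.454. small moths: 0.228 < 0.454 → exclude; stop.
Optimal diet: midges, mayflies, gnats — 3 of 5 types.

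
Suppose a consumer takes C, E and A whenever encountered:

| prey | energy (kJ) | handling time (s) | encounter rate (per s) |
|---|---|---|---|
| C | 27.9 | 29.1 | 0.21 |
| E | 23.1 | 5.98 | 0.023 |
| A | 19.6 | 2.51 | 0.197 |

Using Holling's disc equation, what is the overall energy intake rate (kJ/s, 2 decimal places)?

1.32 kJ/s

Energy encountered per unit search time: 0.21×27.9 + 0.023×23.1 + 0.197×19.6 = 10.25 kJ/s.
Handling time per unit search time: 0.21×29.1 + 0.023×5.98 + 0.197×2.51 = 6.743.
Rate = 10.25/(1 + 6.743) = 1.324 kJ/s.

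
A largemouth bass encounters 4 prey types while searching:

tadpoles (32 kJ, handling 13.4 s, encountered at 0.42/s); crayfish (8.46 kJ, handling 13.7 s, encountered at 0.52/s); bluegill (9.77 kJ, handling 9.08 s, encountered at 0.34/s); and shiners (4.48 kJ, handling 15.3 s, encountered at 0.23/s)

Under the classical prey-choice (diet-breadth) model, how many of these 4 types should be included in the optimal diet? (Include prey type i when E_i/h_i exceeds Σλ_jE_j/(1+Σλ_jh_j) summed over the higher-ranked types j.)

1

E/h in descending order: tadpoles 2.39, bluegill 1.08, crayfish 0.618, shiners 0.293 kJ/s. The optimal diet is the largest prefix of this list for which every included type satisfies E_i/h_i > R on the types above it.
Rate on top 1: 2.028. bluegill: 1.08 < 2.028 → exclude; stop.
Optimal diet: tadpoles — 1 of 4 types.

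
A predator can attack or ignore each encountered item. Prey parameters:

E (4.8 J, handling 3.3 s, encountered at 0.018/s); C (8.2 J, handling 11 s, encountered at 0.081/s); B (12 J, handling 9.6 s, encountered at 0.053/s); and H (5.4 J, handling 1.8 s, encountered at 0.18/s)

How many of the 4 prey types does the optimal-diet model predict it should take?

Rank by E/h (J/s): H 3, E 1.45, B 1.25, C 0.745. Include each in turn until the next type's E/h falls below the running intake rate.
Rate on top 1: 0.7341. E: 1.45 > 0.7341 → include.
Rate on top 2: 0.7651. B: 1.25 > 0.7651 → include.
Rate on top 3: 0.8955. C: 0.745 < 0.8955 → exclude; stop.
Optimal diet: H, E, B — 3 of 4 types.

3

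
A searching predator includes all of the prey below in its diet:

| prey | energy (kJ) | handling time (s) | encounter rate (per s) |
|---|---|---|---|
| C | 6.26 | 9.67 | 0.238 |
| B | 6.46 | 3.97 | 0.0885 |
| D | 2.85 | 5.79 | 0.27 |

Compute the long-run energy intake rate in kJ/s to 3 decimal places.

Energy encountered per unit search time: 0.238×6.26 + 0.0885×6.46 + 0.27×2.85 = 2.831 kJ/s.
Handling time per unit search time: 0.238×9.67 + 0.0885×3.97 + 0.27×5.79 = 4.216.
Rate = 2.831/(1 + 4.216) = 0.5428 kJ/s.

0.543 kJ/s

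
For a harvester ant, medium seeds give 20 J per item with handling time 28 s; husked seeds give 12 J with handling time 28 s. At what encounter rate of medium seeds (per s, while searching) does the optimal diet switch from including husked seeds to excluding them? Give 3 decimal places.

0.054 per s

Drop husked seeds once their profitability E₂/h₂ falls below the rate achievable on medium seeds alone: E₂/h₂ = λE₁/(1 + λh₁).
Solve for λ: λE₁h₂ = E₂(1 + λh₁) → λ(E₁h₂ − E₂h₁) = E₂ → λ = E₂/(E₁h₂ − E₂h₁).
λ = 12/(20×28 − 12×28) = 12/224 = 0.05357 per s.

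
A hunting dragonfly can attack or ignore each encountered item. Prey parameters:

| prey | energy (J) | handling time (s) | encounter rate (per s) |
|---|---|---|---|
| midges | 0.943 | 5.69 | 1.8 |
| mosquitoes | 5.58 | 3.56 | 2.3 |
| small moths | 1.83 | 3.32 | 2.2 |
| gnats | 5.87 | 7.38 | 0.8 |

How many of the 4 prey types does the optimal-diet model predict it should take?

Rank by E/h (J/s): mosquitoes 1.57, gnats 0.795, small moths 0.551, midges 0.166. Include each in turn until the next type's E/h falls below the running intake rate.
Rate on top 1: 1.397. gnats: 0.795 < 1.397 → exclude; stop.
Optimal diet: mosquitoes — 1 of 4 types.

1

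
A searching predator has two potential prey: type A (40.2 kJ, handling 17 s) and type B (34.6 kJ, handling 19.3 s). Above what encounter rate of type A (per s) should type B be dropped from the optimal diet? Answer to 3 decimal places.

The zero-one rule: include type B iff E₂/h₂ > λE₁/(1+λh₁). Equality gives the switch point.
λE₁h₂ = E₂ + λE₂h₁ ⇒ λ = E₂/(E₁h₂ − E₂h₁) = 34.6/(775.9 − 588.2) = 0.1844 per s.

0.184 per s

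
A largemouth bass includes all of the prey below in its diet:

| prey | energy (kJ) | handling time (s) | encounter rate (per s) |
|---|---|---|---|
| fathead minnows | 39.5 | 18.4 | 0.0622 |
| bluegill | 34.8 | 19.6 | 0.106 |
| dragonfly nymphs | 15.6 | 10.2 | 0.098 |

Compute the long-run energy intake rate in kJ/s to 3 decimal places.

R = Σλ_iE_i / (1 + Σλ_ih_i)
Numerator: 0.0622×39.5 + 0.106×34.8 + 0.098×15.6 = 7.675
Denominator: 1 + 0.0622×18.4 + 0.106×19.6 + 0.098×10.2 = 5.222
R = 7.675/5.222 = 1.47 kJ/s

1.470 kJ/s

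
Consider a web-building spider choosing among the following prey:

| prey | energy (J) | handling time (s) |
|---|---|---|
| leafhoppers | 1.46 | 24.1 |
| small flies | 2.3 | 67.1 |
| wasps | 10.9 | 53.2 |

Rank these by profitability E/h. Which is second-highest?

Profitability E/h (J/s): leafhoppers = 1.46/24.1 = 0.0606, small flies = 2.3/67.1 = 0.0343, wasps = 10.9/53.2 = 0.205.
Ranked: wasps > leafhoppers > small flies.

leafhoppers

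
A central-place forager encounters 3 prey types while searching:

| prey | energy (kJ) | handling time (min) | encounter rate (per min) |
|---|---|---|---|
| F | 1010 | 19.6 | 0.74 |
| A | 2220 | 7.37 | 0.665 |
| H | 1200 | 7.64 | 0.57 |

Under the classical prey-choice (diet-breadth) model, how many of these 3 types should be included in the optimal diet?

E/h in descending order: A 301, H 157, F 51.5 kJ/min. The optimal diet is the largest prefix of this list for which every included type satisfies E_i/h_i > R on the types above it.
Rate on top 1: 250.2. H: 157 < 250.2 → exclude; stop.
Optimal diet: A — 1 of 3 types.

1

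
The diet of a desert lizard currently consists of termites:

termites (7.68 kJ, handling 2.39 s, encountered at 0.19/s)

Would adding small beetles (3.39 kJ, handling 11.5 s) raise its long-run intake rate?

On termites alone, R = ΣλE/(1+Σλh) = 1.459/1.454 = 1.004 kJ/s.
small beetles: E/h = 3.39/11.5 = 0.2948 kJ/s.
0.2948 < 1.004, so adding small beetles would lower the average — exclude it.

No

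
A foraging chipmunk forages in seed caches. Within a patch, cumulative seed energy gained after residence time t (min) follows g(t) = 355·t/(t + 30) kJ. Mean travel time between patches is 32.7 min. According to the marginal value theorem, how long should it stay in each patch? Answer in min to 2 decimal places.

31.32 min

Optimal t* satisfies g'(t*) = g(t*)/(T + t*).
g'(t) = 355·30/(t + 30)². Setting 355·30/(t+30)² = 355t/[(t+30)(32.7+t)] gives 30(32.7+t) = t(t+30), so t² = 30×32.7 = 981.
t* = √981 = 31.32 min.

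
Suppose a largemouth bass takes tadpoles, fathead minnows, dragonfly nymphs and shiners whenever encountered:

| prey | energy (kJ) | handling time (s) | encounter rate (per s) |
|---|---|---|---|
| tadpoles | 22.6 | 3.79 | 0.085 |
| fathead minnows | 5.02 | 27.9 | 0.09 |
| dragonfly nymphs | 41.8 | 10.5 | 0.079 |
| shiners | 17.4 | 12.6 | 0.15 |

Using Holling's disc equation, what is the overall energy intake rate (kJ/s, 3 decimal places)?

R = (0.085×22.6 + 0.09×5.02 + 0.079×41.8 + 0.15×17.4) / (1 + 0.085×3.79 + 0.09×27.9 + 0.079×10.5 + 0.15×12.6) = 8.285/6.553 = 1.264 kJ/s.

1.264 kJ/s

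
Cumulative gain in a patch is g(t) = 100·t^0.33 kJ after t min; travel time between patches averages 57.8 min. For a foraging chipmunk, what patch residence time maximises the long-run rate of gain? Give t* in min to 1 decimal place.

Maximise g(t)/(T+t): set derivative to zero → g'(t)(T+t) = g(t).
g'(t) = 0.33·100·t^-0.67. Setting 0.33·100·t^-0.67 = 100·t^0.33/(57.8+t) gives 0.33(57.8+t) = t, so 0.67·t = 0.33×57.8.
t* = 0.33×57.8/0.67 = 28.47 min.

28.5 min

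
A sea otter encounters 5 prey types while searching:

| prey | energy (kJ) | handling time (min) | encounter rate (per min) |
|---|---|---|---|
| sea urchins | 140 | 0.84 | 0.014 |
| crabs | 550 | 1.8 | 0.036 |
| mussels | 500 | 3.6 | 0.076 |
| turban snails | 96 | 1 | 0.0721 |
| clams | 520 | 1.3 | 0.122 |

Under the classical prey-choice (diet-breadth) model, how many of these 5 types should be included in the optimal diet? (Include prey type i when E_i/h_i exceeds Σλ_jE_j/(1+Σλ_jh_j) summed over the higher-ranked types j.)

Rank by E/h (kJ/min): clams 400, crabs 306, sea urchins 167, mussels 139, turban snails 96. Include each in turn until the next type's E/h falls below the running intake rate.
Rate on top 1: 54.76. crabs: 306 > 54.76 → include.
Rate on top 2: 68.04. sea urchins: 167 > 68.04 → include.
Rate on top 3: 68.98. mussels: 139 > 68.98 → include.
Rate on top 4: 81.66. turban snails: 96 > 81.66 → include.
Optimal diet: clams, crabs, sea urchins, mussels, turban snails — 5 of 5 types.

5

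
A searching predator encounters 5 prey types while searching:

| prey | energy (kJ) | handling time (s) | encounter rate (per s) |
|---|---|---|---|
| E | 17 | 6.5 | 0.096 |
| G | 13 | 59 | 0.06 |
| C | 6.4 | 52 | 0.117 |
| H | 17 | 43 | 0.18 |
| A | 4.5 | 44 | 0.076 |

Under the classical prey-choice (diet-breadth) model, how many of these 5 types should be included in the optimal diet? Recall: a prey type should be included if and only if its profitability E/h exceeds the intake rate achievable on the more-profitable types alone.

1

E/h in descending order: E 2.62, H 0.395, G 0.22, C 0.123, A 0.102 kJ/s. The optimal diet is the largest prefix of this list for which every included type satisfies E_i/h_i > R on the types above it.
Rate on top 1: 1.005. H: 0.395 < 1.005 → exclude; stop.
Optimal diet: E — 1 of 5 types.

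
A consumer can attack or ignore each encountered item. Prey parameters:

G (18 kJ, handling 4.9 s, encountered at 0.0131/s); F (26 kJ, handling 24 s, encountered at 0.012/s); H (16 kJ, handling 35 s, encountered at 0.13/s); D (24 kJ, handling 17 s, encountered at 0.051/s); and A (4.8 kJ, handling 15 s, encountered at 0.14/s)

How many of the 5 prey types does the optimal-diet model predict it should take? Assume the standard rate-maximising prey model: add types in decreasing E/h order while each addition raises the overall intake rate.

3

Profitabilities (E/h, kJ/s): G 3.67, D 1.41, F 1.08, H 0.457, A 0.32. Add prey in this order while the next type's profitability exceeds the intake rate on those already taken.
Rate on top 1: 0.2216. D: 1.41 > 0.2216 → include.
Rate on top 2: 0.7559. F: 1.08 > 0.7559 → include.
Rate on top 3: 0.7984. H: 0.457 < 0.7984 → exclude; stop.
Optimal diet: G, D, F — 3 of 5 types.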